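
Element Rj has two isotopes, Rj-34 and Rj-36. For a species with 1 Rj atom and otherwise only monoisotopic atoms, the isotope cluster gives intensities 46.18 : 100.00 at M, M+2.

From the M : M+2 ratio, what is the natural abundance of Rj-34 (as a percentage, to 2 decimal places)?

31.59%

Let p = fractional abundance of Rj-34. I(M+2)/I(M) = [C(1,1)·p^0·(1−p)] / p^1 = 1·(1−p)/p = 100.00/46.18 = 2.1654
(1−p)/p = 2.1654/1 = 2.1654  ⇒  p = 1/(1 + 2.1654) = 0.3159
Rj-34: 31.59%, Rj-36: 68.41%.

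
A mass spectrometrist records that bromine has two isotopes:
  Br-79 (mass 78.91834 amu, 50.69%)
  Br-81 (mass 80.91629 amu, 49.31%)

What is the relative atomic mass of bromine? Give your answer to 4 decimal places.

79.9035 amu

Average mass = Σ (abundance × isotope mass) = 0.5069 × 78.91834 + 0.4931 × 80.91629
= 40.003707 + 39.899823 = 79.903530 amu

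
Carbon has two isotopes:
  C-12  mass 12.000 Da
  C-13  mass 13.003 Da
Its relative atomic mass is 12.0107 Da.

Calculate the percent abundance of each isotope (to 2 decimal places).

C-12: 98.93%, C-13: 1.07%

Writing the weighted mean with unknown fraction x of C-12:
12.000·x + 13.003·(1 − x) = 12.0107
(12.000 − 13.003)·x = 12.0107 − 13.003
x = -0.9923 / -1.003 = 0.98933 → 98.93% C-12, 1.07% C-13.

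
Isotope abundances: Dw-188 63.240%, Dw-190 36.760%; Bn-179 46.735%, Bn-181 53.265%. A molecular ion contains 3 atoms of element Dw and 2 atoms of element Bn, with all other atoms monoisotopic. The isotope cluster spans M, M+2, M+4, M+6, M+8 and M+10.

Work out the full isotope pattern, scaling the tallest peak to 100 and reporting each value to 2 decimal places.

Element Dw pattern (n=3): 0.25291558 : 0.44104254 : 0.25636818 : 0.0496737
Element Bn pattern (n=2): 0.21841602 : 0.49786796 : 0.28371602
Convolve the two distributions (both contribute in 2-u steps):
  M: 0.25291558×0.21841602 = 0.055241
  M+2: 0.25291558×0.49786796 + 0.44104254×0.21841602 = 0.222249
  M+4: 0.25291558×0.28371602 + 0.44104254×0.49786796 + 0.25636818×0.21841602 = 0.347332
  M+6: 0.44104254×0.28371602 + 0.25636818×0.49786796 + 0.0496737×0.21841602 = 0.263618
  M+8: 0.25636818×0.28371602 + 0.0496737×0.49786796 = 0.097467
  M+10: 0.0496737×0.28371602 = 0.014093
Scale to base peak (0.347332) = 100: 15.90 : 63.99 : 100.00 : 75.90 : 28.06 : 4.06

15.90 : 63.99 : 100.00 : 75.90 : 28.06 : 4.06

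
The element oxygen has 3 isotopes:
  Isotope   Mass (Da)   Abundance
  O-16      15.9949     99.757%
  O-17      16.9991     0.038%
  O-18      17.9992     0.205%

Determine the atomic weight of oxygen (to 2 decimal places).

16.00 Da

Ar = Σ fᵢ·mᵢ = 0.99757 × 15.9949 + 0.00038 × 16.9991 + 0.00205 × 17.9992
= 15.95603 + 0.00646 + 0.03690 = 15.99939 Da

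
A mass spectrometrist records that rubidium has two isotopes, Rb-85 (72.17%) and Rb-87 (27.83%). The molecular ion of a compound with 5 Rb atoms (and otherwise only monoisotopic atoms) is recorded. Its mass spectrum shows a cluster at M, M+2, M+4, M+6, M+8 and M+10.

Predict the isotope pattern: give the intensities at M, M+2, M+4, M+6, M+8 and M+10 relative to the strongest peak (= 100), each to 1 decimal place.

51.9 : 100.0 : 77.1 : 29.7 : 5.7 : 0.4

The 5 Rb atoms are independent, so intensities follow the terms of (0.7217 + 0.2783)^5.
P(M) = 0.7217^5 = 0.195787
P(M+2) = 5 × 0.7217^4 × 0.2783^1 = 0.377494
P(M+4) = 10 × 0.7217^3 × 0.2783^2 = 0.291136
P(M+6) = 10 × 0.7217^2 × 0.2783^3 = 0.112267
P(M+8) = 5 × 0.7217^1 × 0.2783^4 = 0.021646
P(M+10) = 0.2783^5 = 0.001669
The M+2 peak is largest (0.377494); scaling to 100 gives 51.9 : 100.0 : 77.1 : 29.7 : 5.7 : 0.4.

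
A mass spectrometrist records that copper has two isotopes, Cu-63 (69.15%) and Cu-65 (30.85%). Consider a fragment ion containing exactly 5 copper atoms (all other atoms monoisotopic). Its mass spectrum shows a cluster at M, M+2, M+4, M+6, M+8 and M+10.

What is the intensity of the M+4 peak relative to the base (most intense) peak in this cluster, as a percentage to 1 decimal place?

89.2%

Term probabilities: M 0.1581, M+2 0.3527, M+4 0.3147, M+6 0.1404, M+8 0.0313, M+10 0.0028. Base peak = M+2.
P(M+2) = C(5,1) × 0.6915^4 × 0.3085^1 = 5 × 0.2286487 × 0.3085 = 0.352691 (base)
P(M+4) = C(5,2) × 0.6915^3 × 0.3085^2 = 10 × 0.33065611 × 0.09517225 = 0.314693
Relative intensity = 0.314693 / 0.352691 × 100 = 89.2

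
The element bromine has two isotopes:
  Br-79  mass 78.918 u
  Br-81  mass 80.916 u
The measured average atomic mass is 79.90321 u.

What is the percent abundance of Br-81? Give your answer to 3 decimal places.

Writing the weighted mean with unknown fraction x of Br-79:
78.918·x + 80.916·(1 − x) = 79.90321
(78.918 − 80.916)·x = 79.90321 − 80.916
x = -1.01279 / -1.998 = 0.50690 → 50.690% Br-79, 49.310% Br-81.

49.310%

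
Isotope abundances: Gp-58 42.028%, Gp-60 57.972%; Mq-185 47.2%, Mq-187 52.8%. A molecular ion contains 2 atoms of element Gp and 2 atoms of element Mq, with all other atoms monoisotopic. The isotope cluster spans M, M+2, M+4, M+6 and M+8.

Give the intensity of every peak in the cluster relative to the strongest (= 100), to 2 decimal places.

10.72 : 53.57 : 100.00 : 82.66 : 25.53

Element Gp pattern (n=2): 0.17663528 : 0.48728944 : 0.33607528
Element Mq pattern (n=2): 0.222784 : 0.498432 : 0.278784
Convolve the two distributions (both contribute in 2-u steps):
  M: 0.17663528×0.222784 = 0.039352
  M+2: 0.17663528×0.498432 + 0.48728944×0.222784 = 0.196601
  M+4: 0.17663528×0.278784 + 0.48728944×0.498432 + 0.33607528×0.222784 = 0.366996
  M+6: 0.48728944×0.278784 + 0.33607528×0.498432 = 0.303359
  M+8: 0.33607528×0.278784 = 0.093692
Scale to base peak (0.366996) = 100: 10.72 : 53.57 : 100.00 : 82.66 : 25.53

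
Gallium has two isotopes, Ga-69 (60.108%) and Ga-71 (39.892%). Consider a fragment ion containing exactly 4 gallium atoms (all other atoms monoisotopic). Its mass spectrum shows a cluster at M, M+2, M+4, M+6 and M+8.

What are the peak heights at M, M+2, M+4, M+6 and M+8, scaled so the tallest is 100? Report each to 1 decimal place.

37.7 : 100.0 : 99.6 : 44.0 : 7.3

Expanding (0.60108 + 0.39892)^4:
P(M) = 0.60108^4 = 0.130536
P(M+2) = 4 × 0.60108^3 × 0.39892^1 = 0.346531
P(M+4) = 6 × 0.60108^2 × 0.39892^2 = 0.344975
P(M+6) = 4 × 0.60108^1 × 0.39892^3 = 0.152633
P(M+8) = 0.39892^4 = 0.025325
The M+2 peak is largest (0.346531); scaling to 100 gives 37.7 : 100.0 : 99.6 : 44.0 : 7.3.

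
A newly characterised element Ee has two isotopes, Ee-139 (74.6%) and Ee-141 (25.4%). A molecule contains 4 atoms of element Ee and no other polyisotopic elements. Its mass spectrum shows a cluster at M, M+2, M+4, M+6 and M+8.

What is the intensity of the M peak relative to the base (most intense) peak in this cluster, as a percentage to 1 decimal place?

(0.746 + 0.254)^4 gives M 0.3097, M+2 0.4218, M+4 0.2154, M+6 0.0489, M+8 0.0042; the largest is M+2.
P(M+2) = C(4,1) × 0.746^3 × 0.254^1 = 4 × 0.41516094 × 0.2540 = 0.421804 (base)
P(M) = C(4,0) × 0.746^4 × 0.254^0 = 1 × 0.30971006 × 1.0000 = 0.309710
Relative intensity = 0.309710 / 0.421804 × 100 = 73.4

73.4%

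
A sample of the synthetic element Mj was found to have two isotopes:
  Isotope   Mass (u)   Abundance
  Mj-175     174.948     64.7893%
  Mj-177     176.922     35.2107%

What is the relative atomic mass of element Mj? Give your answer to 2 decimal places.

175.64 u

The abundance-weighted mean is 0.647893 × 174.948 + 0.352107 × 176.922
= 113.3476 + 62.2955 = 175.6431 u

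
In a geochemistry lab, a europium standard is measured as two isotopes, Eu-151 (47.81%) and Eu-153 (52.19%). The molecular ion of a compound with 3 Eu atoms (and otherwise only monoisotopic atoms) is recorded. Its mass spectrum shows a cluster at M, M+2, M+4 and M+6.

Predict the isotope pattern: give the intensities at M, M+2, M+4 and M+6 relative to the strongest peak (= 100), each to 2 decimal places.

27.97 : 91.61 : 100.00 : 36.39

Expanding (0.4781 + 0.5219)^3:
P(M) = 0.4781^3 = 0.109284
P(M+2) = 3 × 0.4781^2 × 0.5219^1 = 0.357887
P(M+4) = 3 × 0.4781^1 × 0.5219^2 = 0.390674
P(M+6) = 0.5219^3 = 0.142155
The M+4 peak is largest (0.390674); scaling to 100 gives 27.97 : 91.61 : 100.00 : 36.39.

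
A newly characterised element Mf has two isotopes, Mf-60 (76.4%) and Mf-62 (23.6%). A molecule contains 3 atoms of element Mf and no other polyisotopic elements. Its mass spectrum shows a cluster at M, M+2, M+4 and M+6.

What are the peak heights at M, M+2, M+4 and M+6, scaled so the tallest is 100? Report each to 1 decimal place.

The 3 Mf atoms are independent, so intensities follow the terms of (0.764 + 0.236)^3.
P(M) = 0.764^3 = 0.445944
P(M+2) = 3 × 0.764^2 × 0.236^1 = 0.413257
P(M+4) = 3 × 0.764^1 × 0.236^2 = 0.127655
P(M+6) = 0.236^3 = 0.013144
The M peak is largest (0.445944); scaling to 100 gives 100.0 : 92.7 : 28.6 : 2.9.

100.0 : 92.7 : 28.6 : 2.9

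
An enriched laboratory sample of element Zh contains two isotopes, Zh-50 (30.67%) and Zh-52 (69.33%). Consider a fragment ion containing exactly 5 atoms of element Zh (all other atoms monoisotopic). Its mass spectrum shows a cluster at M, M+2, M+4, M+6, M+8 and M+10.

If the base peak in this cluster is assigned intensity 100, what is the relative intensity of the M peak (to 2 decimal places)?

0.77

Term probabilities: M 0.0027, M+2 0.0307, M+4 0.1387, M+6 0.3135, M+8 0.3543, M+10 0.1602. Base peak = M+8.
P(M+8) = C(5,4) × 0.3067^1 × 0.6933^4 = 5 × 0.3067 × 0.23103874 = 0.354298 (base)
P(M) = C(5,0) × 0.3067^5 × 0.6933^0 = 1 × 0.00271374 × 1.0000 = 0.002714
Relative intensity = 0.002714 / 0.354298 × 100 = 0.77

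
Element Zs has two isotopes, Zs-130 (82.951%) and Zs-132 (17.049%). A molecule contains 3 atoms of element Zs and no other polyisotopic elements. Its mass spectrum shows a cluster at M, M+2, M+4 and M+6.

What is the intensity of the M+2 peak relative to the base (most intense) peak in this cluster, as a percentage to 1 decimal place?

61.7%

Term probabilities: M 0.5708, M+2 0.3519, M+4 0.0723, M+6 0.0050. Base peak = M.
P(M) = C(3,0) × 0.82951^3 × 0.17049^0 = 1 × 0.57077491 × 1.0000 = 0.570775 (base)
P(M+2) = C(3,1) × 0.82951^2 × 0.17049^1 = 3 × 0.68808684 × 0.17049 = 0.351936
Relative intensity = 0.351936 / 0.570775 × 100 = 61.7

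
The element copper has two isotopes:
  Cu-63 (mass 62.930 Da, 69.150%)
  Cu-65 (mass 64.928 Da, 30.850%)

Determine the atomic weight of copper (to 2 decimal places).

The abundance-weighted mean is 0.69150 × 62.930 + 0.30850 × 64.928
= 43.5161 + 20.0303 = 63.5464 Da

63.55 Da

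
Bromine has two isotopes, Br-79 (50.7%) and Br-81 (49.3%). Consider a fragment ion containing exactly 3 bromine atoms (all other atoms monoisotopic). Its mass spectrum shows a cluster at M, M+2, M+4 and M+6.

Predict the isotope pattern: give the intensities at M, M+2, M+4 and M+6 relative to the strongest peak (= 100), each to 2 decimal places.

Each Br atom is independently Br-79 (p = 0.507) or Br-81 (q = 0.493); the cluster is the binomial expansion (p + q)^3.
P(M) = 0.507^3 = 0.130324
P(M+2) = 3 × 0.507^2 × 0.493^1 = 0.380175
P(M+4) = 3 × 0.507^1 × 0.493^2 = 0.369678
P(M+6) = 0.493^3 = 0.119823
The M+2 peak is largest (0.380175); scaling to 100 gives 34.28 : 100.00 : 97.24 : 31.52.

34.28 : 100.00 : 97.24 : 31.52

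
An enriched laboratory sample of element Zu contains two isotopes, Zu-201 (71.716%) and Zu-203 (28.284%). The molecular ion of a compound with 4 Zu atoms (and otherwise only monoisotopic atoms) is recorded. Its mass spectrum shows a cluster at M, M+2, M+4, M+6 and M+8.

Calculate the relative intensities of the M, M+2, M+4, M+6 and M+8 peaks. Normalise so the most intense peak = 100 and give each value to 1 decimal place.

The 4 Zu atoms are independent, so intensities follow the terms of (0.71716 + 0.28284)^4.
P(M) = 0.71716^4 = 0.264523
P(M+2) = 4 × 0.71716^3 × 0.28284^1 = 0.417301
P(M+4) = 6 × 0.71716^2 × 0.28284^2 = 0.246868
P(M+6) = 4 × 0.71716^1 × 0.28284^3 = 0.064908
P(M+8) = 0.28284^4 = 0.006400
The M+2 peak is largest (0.417301); scaling to 100 gives 63.4 : 100.0 : 59.2 : 15.6 : 1.5.

63.4 : 100.0 : 59.2 : 15.6 : 1.5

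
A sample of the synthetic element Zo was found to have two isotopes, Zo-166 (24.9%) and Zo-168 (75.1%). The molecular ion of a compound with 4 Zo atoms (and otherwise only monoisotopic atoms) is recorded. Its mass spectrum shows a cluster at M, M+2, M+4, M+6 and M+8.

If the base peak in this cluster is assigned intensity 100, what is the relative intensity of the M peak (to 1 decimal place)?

Term probabilities: M 0.0038, M+2 0.0464, M+4 0.2098, M+6 0.4219, M+8 0.3181. Base peak = M+6.
P(M+6) = C(4,3) × 0.249^1 × 0.751^3 = 4 × 0.2490 × 0.42356475 = 0.421870 (base)
P(M) = C(4,0) × 0.249^4 × 0.751^0 = 1 × 0.00384412 × 1.0000 = 0.003844
Relative intensity = 0.003844 / 0.421870 × 100 = 0.9

0.9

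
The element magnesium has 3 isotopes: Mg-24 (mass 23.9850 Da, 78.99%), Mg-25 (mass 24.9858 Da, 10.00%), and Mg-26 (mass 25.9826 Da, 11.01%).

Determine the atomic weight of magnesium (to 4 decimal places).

24.3050 Da

Average mass = Σ (abundance × isotope mass) = 0.7899 × 23.9850 + 0.1000 × 24.9858 + 0.1101 × 25.9826
= 18.94575 + 2.49858 + 2.86068 = 24.30501 Da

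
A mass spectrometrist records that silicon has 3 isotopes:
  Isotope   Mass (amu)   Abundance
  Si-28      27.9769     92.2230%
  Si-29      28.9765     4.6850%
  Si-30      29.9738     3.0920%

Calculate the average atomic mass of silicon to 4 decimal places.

28.0855 amu

Average mass = Σ (abundance × isotope mass) = 0.922230 × 27.9769 + 0.046850 × 28.9765 + 0.030920 × 29.9738
= 25.80114 + 1.35755 + 0.92679 = 28.08548 amu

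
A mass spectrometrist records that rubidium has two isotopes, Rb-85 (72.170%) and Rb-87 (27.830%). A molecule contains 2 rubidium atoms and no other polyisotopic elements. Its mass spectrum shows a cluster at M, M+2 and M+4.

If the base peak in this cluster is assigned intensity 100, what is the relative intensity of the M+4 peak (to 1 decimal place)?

(0.72170 + 0.27830)^2 gives M 0.5209, M+2 0.4017, M+4 0.0775; the largest is M.
P(M) = C(2,0) × 0.72170^2 × 0.27830^0 = 1 × 0.52085089 × 1.0000 = 0.520851 (base)
P(M+4) = C(2,2) × 0.72170^0 × 0.27830^2 = 1 × 1.0000 × 0.07745089 = 0.077451
Relative intensity = 0.077451 / 0.520851 × 100 = 14.9

14.9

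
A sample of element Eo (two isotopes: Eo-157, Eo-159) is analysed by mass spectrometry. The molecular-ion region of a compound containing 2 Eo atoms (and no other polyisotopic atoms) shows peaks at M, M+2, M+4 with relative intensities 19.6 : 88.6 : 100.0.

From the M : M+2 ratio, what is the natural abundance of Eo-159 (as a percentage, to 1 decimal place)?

If p is the fraction of Eo that is Eo-157, then I(M+2)/I(M) = [C(2,1)·p^1·(1−p)] / p^2 = 2·(1−p)/p = 88.6/19.6 = 4.5204
(1−p)/p = 4.5204/2 = 2.2602  ⇒  p = 1/(1 + 2.2602) = 0.3067
Eo-157: 30.7%, Eo-159: 69.3%.

69.3%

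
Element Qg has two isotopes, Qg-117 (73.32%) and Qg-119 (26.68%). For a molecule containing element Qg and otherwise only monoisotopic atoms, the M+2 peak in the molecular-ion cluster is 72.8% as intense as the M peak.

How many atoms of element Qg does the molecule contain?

2

The M+2/M ratio from n Qg atoms is n · q/p = n · 0.2668/0.7332.
n = 0.728 × 0.7332/0.2668 = 2.00 ≈ 2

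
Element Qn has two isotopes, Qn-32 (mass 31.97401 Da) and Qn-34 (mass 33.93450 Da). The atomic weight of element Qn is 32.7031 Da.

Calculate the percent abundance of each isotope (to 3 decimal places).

Qn-32: 62.811%, Qn-34: 37.189%

Writing the weighted mean with unknown fraction x of Qn-32:
31.97401·x + 33.93450·(1 − x) = 32.7031
(31.97401 − 33.93450)·x = 32.7031 − 33.93450
x = -1.23140 / -1.96049 = 0.62811 → 62.811% Qn-32, 37.189% Qn-34.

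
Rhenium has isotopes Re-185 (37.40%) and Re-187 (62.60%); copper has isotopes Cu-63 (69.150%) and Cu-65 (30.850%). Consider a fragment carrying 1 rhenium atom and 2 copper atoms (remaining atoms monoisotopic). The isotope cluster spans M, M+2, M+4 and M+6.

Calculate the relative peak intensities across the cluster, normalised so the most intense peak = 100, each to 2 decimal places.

Rhenium pattern (n=1): 0.3740 : 0.6260
Copper pattern (n=2): 0.47817225 : 0.4266555 : 0.09517225
Convolve the two distributions (both contribute in 2-u steps):
  M: 0.3740×0.47817225 = 0.178836
  M+2: 0.3740×0.4266555 + 0.6260×0.47817225 = 0.458905
  M+4: 0.3740×0.09517225 + 0.6260×0.4266555 = 0.302681
  M+6: 0.6260×0.09517225 = 0.059578
Scale to base peak (0.458905) = 100: 38.97 : 100.00 : 65.96 : 12.98

38.97 : 100.00 : 65.96 : 12.98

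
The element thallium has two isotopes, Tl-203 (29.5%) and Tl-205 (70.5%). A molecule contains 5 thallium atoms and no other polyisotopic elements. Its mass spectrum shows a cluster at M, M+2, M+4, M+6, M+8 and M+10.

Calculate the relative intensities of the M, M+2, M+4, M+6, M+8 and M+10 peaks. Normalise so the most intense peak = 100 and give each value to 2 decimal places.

Each Tl atom is independently Tl-203 (p = 0.295) or Tl-205 (q = 0.705); the cluster is the binomial expansion (p + q)^5.
P(M) = 0.295^5 = 0.002234
P(M+2) = 5 × 0.295^4 × 0.705^1 = 0.026696
P(M+4) = 10 × 0.295^3 × 0.705^2 = 0.127598
P(M+6) = 10 × 0.295^2 × 0.705^3 = 0.304938
P(M+8) = 5 × 0.295^1 × 0.705^4 = 0.364375
P(M+10) = 0.705^5 = 0.174159
The M+8 peak is largest (0.364375); scaling to 100 gives 0.61 : 7.33 : 35.02 : 83.69 : 100.00 : 47.80.

0.61 : 7.33 : 35.02 : 83.69 : 100.00 : 47.80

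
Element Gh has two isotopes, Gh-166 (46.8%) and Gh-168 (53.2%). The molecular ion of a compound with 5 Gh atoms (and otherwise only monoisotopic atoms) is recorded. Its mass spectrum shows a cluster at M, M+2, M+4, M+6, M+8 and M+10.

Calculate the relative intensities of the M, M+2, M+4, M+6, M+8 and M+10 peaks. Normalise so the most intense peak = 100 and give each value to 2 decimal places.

Expanding (0.468 + 0.532)^5:
P(M) = 0.468^5 = 0.022451
P(M+2) = 5 × 0.468^4 × 0.532^1 = 0.127604
P(M+4) = 10 × 0.468^3 × 0.532^2 = 0.290109
P(M+6) = 10 × 0.468^2 × 0.532^3 = 0.329782
P(M+8) = 5 × 0.468^1 × 0.532^4 = 0.187440
P(M+10) = 0.532^5 = 0.042615
The M+6 peak is largest (0.329782); scaling to 100 gives 6.81 : 38.69 : 87.97 : 100.00 : 56.84 : 12.92.

6.81 : 38.69 : 87.97 : 100.00 : 56.84 : 12.92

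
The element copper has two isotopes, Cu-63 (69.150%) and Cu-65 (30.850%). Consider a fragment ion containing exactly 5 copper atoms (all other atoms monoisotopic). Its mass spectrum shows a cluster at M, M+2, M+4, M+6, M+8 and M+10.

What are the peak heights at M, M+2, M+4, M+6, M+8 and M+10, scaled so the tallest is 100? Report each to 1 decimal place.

44.8 : 100.0 : 89.2 : 39.8 : 8.9 : 0.8

The 5 Cu atoms are independent, so intensities follow the terms of (0.69150 + 0.30850)^5.
P(M) = 0.69150^5 = 0.158111
P(M+2) = 5 × 0.69150^4 × 0.30850^1 = 0.352691
P(M+4) = 10 × 0.69150^3 × 0.30850^2 = 0.314693
P(M+6) = 10 × 0.69150^2 × 0.30850^3 = 0.140394
P(M+8) = 5 × 0.69150^1 × 0.30850^4 = 0.031317
P(M+10) = 0.30850^5 = 0.002794
The M+2 peak is largest (0.352691); scaling to 100 gives 44.8 : 100.0 : 89.2 : 39.8 : 8.9 : 0.8.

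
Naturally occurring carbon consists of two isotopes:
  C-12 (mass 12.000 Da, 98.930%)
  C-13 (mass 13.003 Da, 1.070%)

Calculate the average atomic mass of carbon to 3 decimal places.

12.011 Da

Ar = Σ fᵢ·mᵢ = 0.98930 × 12.000 + 0.01070 × 13.003
= 11.8716 + 0.1391 = 12.0107 Da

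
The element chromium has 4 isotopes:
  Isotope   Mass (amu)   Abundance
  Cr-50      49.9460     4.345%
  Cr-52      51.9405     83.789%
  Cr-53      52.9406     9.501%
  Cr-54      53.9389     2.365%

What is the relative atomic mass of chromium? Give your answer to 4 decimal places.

Ar = Σ fᵢ·mᵢ = 0.04345 × 49.9460 + 0.83789 × 51.9405 + 0.09501 × 52.9406 + 0.02365 × 53.9389
= 2.17015 + 43.52043 + 5.02989 + 1.27565 = 51.99612 amu

51.9961 amu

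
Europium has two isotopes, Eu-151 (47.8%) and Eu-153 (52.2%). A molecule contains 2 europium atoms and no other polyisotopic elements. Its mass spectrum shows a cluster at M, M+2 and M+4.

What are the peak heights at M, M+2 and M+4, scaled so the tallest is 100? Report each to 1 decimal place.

45.8 : 100.0 : 54.6

Each Eu atom is independently Eu-151 (p = 0.478) or Eu-153 (q = 0.522); the cluster is the binomial expansion (p + q)^2.
P(M) = 0.478^2 = 0.228484
P(M+2) = 2 × 0.478^1 × 0.522^1 = 0.499032
P(M+4) = 0.522^2 = 0.272484
The M+2 peak is largest (0.499032); scaling to 100 gives 45.8 : 100.0 : 54.6.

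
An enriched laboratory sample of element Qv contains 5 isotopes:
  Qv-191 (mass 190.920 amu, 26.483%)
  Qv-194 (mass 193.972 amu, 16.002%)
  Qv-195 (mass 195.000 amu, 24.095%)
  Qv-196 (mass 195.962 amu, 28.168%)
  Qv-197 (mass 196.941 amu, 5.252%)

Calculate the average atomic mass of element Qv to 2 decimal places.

194.13 amu

Weight each isotope mass by its fractional abundance: 0.26483 × 190.920 + 0.16002 × 193.972 + 0.24095 × 195.000 + 0.28168 × 195.962 + 0.05252 × 196.941
= 50.5613 + 31.0394 + 46.9853 + 55.1986 + 10.3433 = 194.1279 amu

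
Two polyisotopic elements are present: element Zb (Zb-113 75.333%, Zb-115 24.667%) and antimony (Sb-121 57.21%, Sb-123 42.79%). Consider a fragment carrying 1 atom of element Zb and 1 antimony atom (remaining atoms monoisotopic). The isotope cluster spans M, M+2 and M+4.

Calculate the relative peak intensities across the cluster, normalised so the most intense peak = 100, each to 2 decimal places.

Element Zb pattern (n=1): 0.75333 : 0.24667
Antimony pattern (n=1): 0.5721 : 0.4279
Convolve the two distributions (both contribute in 2-u steps):
  M: 0.75333×0.5721 = 0.430980
  M+2: 0.75333×0.4279 + 0.24667×0.5721 = 0.463470
  M+4: 0.24667×0.4279 = 0.105550
Scale to base peak (0.463470) = 100: 92.99 : 100.00 : 22.77

92.99 : 100.00 : 22.77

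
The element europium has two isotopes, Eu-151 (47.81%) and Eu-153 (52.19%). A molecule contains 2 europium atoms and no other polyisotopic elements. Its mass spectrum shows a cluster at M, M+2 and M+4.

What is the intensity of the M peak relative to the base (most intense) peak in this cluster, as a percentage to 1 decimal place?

Binomial terms of (0.4781 + 0.5219)^2: M 0.2286, M+2 0.4990, M+4 0.2724 → M+2 is the base peak.
P(M+2) = C(2,1) × 0.4781^1 × 0.5219^1 = 2 × 0.4781 × 0.5219 = 0.499041 (base)
P(M) = C(2,0) × 0.4781^2 × 0.5219^0 = 1 × 0.22857961 × 1.0000 = 0.228580
Relative intensity = 0.228580 / 0.499041 × 100 = 45.8

45.8%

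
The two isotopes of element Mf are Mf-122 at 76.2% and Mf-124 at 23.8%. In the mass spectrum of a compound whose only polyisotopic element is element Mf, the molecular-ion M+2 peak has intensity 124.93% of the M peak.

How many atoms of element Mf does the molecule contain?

4

For n independent Mf atoms, I(M+2)/I(M) = n · (abundance Mf-124) / (abundance Mf-122) = n · 0.238/0.762.
n = 1.2493 × 0.762/0.238 = 4.00 ≈ 4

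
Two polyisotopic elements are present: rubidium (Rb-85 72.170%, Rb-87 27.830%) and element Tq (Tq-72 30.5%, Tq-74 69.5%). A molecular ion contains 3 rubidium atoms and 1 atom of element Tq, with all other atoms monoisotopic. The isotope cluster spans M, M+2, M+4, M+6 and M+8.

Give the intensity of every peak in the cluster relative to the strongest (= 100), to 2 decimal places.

29.11 : 100.00 : 89.72 : 31.26 : 3.80

Rubidium pattern (n=3): 0.37589809 : 0.43485841 : 0.16768892 : 0.02155458
Element Tq pattern (n=1): 0.3050 : 0.6950
Convolve the two distributions (both contribute in 2-u steps):
  M: 0.37589809×0.3050 = 0.114649
  M+2: 0.37589809×0.6950 + 0.43485841×0.3050 = 0.393881
  M+4: 0.43485841×0.6950 + 0.16768892×0.3050 = 0.353372
  M+6: 0.16768892×0.6950 + 0.02155458×0.3050 = 0.123118
  M+8: 0.02155458×0.6950 = 0.014980
Scale to base peak (0.393881) = 100: 29.11 : 100.00 : 89.72 : 31.26 : 3.80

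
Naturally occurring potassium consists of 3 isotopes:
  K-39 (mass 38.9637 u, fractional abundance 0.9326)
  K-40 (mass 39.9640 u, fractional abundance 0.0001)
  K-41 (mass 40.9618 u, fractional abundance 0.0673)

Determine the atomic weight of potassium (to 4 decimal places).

39.0983 u

Average mass = Σ (abundance × isotope mass) = 0.9326 × 38.9637 + 0.0001 × 39.9640 + 0.0673 × 40.9618
= 36.33755 + 0.00400 + 2.75673 = 39.09828 u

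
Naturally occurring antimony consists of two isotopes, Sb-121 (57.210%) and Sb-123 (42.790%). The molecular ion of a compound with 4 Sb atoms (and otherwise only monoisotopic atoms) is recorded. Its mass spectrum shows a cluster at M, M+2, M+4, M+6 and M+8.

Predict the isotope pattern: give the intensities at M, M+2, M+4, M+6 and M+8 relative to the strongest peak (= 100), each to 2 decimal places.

29.79 : 89.13 : 100.00 : 49.86 : 9.32

Expanding (0.57210 + 0.42790)^4:
P(M) = 0.57210^4 = 0.107124
P(M+2) = 4 × 0.57210^3 × 0.42790^1 = 0.320493
P(M+4) = 6 × 0.57210^2 × 0.42790^2 = 0.359567
P(M+6) = 4 × 0.57210^1 × 0.42790^3 = 0.179291
P(M+8) = 0.42790^4 = 0.033525
The M+4 peak is largest (0.359567); scaling to 100 gives 29.79 : 89.13 : 100.00 : 49.86 : 9.32.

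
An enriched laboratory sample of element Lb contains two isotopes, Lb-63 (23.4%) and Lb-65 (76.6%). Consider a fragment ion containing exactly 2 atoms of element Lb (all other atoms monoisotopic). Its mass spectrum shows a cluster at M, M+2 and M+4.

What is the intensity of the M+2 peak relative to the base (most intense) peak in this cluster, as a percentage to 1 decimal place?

61.1%

(0.234 + 0.766)^2 gives M 0.0548, M+2 0.3585, M+4 0.5868; the largest is M+4.
P(M+4) = C(2,2) × 0.234^0 × 0.766^2 = 1 × 1.0000 × 0.586756 = 0.586756 (base)
P(M+2) = C(2,1) × 0.234^1 × 0.766^1 = 2 × 0.2340 × 0.7660 = 0.358488
Relative intensity = 0.358488 / 0.586756 × 100 = 61.1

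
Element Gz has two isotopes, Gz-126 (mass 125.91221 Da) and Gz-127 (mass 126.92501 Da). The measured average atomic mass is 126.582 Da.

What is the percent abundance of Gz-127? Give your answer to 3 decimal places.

66.133%

Let x be the fractional abundance of Gz-126; then Gz-127 has abundance 1 − x.
125.91221·x + 126.92501·(1 − x) = 126.582
(125.91221 − 126.92501)·x = 126.582 − 126.92501
x = -0.34301 / -1.01280 = 0.33867 → 33.867% Gz-126, 66.133% Gz-127.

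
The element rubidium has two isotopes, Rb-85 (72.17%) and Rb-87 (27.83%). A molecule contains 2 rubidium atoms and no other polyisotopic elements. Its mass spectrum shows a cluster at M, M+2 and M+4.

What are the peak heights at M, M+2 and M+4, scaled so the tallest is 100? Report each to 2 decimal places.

Expanding (0.7217 + 0.2783)^2:
P(M) = 0.7217^2 = 0.520851
P(M+2) = 2 × 0.7217^1 × 0.2783^1 = 0.401698
P(M+4) = 0.2783^2 = 0.077451
The M peak is largest (0.520851); scaling to 100 gives 100.00 : 77.12 : 14.87.

100.00 : 77.12 : 14.87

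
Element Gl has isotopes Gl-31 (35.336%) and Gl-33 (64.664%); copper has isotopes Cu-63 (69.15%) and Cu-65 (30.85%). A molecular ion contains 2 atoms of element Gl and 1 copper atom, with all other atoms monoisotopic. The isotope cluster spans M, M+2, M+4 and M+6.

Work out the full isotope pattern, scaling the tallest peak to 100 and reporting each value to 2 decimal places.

20.07 : 82.42 : 100.00 : 29.99

Element Gl pattern (n=2): 0.12486329 : 0.45699342 : 0.41814329
Copper pattern (n=1): 0.6915 : 0.3085
Convolve the two distributions (both contribute in 2-u steps):
  M: 0.12486329×0.6915 = 0.086343
  M+2: 0.12486329×0.3085 + 0.45699342×0.6915 = 0.354531
  M+4: 0.45699342×0.3085 + 0.41814329×0.6915 = 0.430129
  M+6: 0.41814329×0.3085 = 0.128997
Scale to base peak (0.430129) = 100: 20.07 : 82.42 : 100.00 : 29.99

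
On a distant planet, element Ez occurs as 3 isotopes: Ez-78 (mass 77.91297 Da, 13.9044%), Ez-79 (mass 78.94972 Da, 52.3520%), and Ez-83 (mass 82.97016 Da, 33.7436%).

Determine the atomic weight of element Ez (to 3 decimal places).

Average mass = Σ (abundance × isotope mass) = 0.139044 × 77.91297 + 0.523520 × 78.94972 + 0.337436 × 82.97016
= 10.833331 + 41.331757 + 27.997119 = 80.162207 Da

80.162 Da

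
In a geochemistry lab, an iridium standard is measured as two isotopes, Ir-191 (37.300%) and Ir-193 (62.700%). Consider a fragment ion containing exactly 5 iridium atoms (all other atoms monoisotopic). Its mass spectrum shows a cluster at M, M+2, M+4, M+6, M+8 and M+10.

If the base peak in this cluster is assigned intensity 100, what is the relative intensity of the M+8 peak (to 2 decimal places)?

84.05

Term probabilities: M 0.0072, M+2 0.0607, M+4 0.2040, M+6 0.3429, M+8 0.2882, M+10 0.0969. Base peak = M+6.
P(M+6) = C(5,3) × 0.37300^2 × 0.62700^3 = 10 × 0.139129 × 0.24649188 = 0.342942 (base)
P(M+8) = C(5,4) × 0.37300^1 × 0.62700^4 = 5 × 0.3730 × 0.15455041 = 0.288237
Relative intensity = 0.288237 / 0.342942 × 100 = 84.05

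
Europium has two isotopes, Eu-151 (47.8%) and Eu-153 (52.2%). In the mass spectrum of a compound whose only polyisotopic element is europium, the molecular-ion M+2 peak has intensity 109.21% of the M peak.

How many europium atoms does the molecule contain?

1

With n Eu atoms, P(M+2)/P(M) = C(n,1)·p^(n−1)q / p^n = n·q/p = n · 0.522/0.478.
n = 1.0921 × 0.478/0.522 = 1.00 ≈ 1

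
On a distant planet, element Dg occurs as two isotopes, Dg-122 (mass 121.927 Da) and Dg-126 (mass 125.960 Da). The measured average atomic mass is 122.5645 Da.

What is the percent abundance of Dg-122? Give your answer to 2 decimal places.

Let x be the fractional abundance of Dg-122; then Dg-126 has abundance 1 − x.
121.927·x + 125.960·(1 − x) = 122.5645
(121.927 − 125.960)·x = 122.5645 − 125.960
x = -3.3955 / -4.033 = 0.84193 → 84.19% Dg-122, 15.81% Dg-126.

84.19%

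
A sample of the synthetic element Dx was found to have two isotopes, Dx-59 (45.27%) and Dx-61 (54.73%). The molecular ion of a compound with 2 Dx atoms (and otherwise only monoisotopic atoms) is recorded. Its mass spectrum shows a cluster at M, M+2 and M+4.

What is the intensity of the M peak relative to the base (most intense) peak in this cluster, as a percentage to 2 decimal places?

41.36%

(0.4527 + 0.5473)^2 gives M 0.2049, M+2 0.4955, M+4 0.2995; the largest is M+2.
P(M+2) = C(2,1) × 0.4527^1 × 0.5473^1 = 2 × 0.4527 × 0.5473 = 0.495525 (base)
P(M) = C(2,0) × 0.4527^2 × 0.5473^0 = 1 × 0.20493729 × 1.0000 = 0.204937
Relative intensity = 0.204937 / 0.495525 × 100 = 41.36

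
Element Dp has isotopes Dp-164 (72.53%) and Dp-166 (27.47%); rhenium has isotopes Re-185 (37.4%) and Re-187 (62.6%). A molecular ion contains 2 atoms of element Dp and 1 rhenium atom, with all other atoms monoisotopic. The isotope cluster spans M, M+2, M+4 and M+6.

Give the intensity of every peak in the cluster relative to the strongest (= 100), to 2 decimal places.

41.13 : 100.00 : 58.05 : 9.88

Element Dp pattern (n=2): 0.52606009 : 0.39847982 : 0.07546009
Rhenium pattern (n=1): 0.3740 : 0.6260
Convolve the two distributions (both contribute in 2-u steps):
  M: 0.52606009×0.3740 = 0.196746
  M+2: 0.52606009×0.6260 + 0.39847982×0.3740 = 0.478345
  M+4: 0.39847982×0.6260 + 0.07546009×0.3740 = 0.277670
  M+6: 0.07546009×0.6260 = 0.047238
Scale to base peak (0.478345) = 100: 41.13 : 100.00 : 58.05 : 9.88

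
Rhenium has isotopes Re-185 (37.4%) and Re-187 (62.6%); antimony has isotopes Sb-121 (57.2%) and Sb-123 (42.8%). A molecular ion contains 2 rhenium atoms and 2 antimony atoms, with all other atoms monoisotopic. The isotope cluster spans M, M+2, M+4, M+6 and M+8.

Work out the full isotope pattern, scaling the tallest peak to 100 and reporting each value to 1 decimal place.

Rhenium pattern (n=2): 0.139876 : 0.468248 : 0.391876
Antimony pattern (n=2): 0.327184 : 0.489632 : 0.183184
Convolve the two distributions (both contribute in 2-u steps):
  M: 0.139876×0.327184 = 0.045765
  M+2: 0.139876×0.489632 + 0.468248×0.327184 = 0.221691
  M+4: 0.139876×0.183184 + 0.468248×0.489632 + 0.391876×0.327184 = 0.383108
  M+6: 0.468248×0.183184 + 0.391876×0.489632 = 0.277651
  M+8: 0.391876×0.183184 = 0.071785
Scale to base peak (0.383108) = 100: 11.9 : 57.9 : 100.0 : 72.5 : 18.7

11.9 : 57.9 : 100.0 : 72.5 : 18.7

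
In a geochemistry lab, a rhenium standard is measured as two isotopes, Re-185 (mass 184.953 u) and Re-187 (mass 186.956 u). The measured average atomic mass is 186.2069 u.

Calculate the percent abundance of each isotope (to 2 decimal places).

Re-185: 37.40%, Re-187: 62.60%

Let x be the fractional abundance of Re-185; then Re-187 has abundance 1 − x.
184.953·x + 186.956·(1 − x) = 186.2069
(184.953 − 186.956)·x = 186.2069 − 186.956
x = -0.7491 / -2.003 = 0.37399 → 37.40% Re-185, 62.60% Re-187.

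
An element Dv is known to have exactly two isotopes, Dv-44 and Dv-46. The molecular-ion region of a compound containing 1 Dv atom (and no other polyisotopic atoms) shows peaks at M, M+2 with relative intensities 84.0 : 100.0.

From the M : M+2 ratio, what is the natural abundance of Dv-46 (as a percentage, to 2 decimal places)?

If p is the fraction of Dv that is Dv-44, then I(M+2)/I(M) = [C(1,1)·p^0·(1−p)] / p^1 = 1·(1−p)/p = 100.0/84.0 = 1.1905
(1−p)/p = 1.1905/1 = 1.1905  ⇒  p = 1/(1 + 1.1905) = 0.4565
Dv-44: 45.65%, Dv-46: 54.35%.

54.35%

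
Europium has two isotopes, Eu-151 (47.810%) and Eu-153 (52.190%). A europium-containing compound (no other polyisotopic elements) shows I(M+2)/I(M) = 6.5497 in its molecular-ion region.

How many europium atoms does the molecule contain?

With n Eu atoms, P(M+2)/P(M) = C(n,1)·p^(n−1)q / p^n = n·q/p = n · 0.52190/0.47810.
n = 6.5497 × 0.47810/0.52190 = 6.00 ≈ 6

6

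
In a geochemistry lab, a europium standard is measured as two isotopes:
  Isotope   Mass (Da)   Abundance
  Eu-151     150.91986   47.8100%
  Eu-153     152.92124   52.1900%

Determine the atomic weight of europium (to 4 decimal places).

151.9644 Da

Ar = Σ fᵢ·mᵢ = 0.478100 × 150.91986 + 0.521900 × 152.92124
= 72.154785 + 79.809595 = 151.964380 Da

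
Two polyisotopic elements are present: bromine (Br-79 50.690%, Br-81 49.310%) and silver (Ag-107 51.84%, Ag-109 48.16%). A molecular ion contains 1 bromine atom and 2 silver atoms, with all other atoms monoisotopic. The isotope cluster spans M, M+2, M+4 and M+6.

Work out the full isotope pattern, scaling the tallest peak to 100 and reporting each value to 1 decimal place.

Bromine pattern (n=1): 0.5069 : 0.4931
Silver pattern (n=2): 0.26873856 : 0.49932288 : 0.23193856
Convolve the two distributions (both contribute in 2-u steps):
  M: 0.5069×0.26873856 = 0.136224
  M+2: 0.5069×0.49932288 + 0.4931×0.26873856 = 0.385622
  M+4: 0.5069×0.23193856 + 0.4931×0.49932288 = 0.363786
  M+6: 0.4931×0.23193856 = 0.114369
Scale to base peak (0.385622) = 100: 35.3 : 100.0 : 94.3 : 29.7

35.3 : 100.0 : 94.3 : 29.7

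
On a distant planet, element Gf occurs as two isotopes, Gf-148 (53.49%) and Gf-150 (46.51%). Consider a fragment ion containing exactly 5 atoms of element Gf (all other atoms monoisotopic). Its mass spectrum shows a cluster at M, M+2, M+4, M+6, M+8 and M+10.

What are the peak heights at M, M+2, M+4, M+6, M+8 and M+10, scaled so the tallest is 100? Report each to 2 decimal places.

Expanding (0.5349 + 0.4651)^5:
P(M) = 0.5349^5 = 0.043789
P(M+2) = 5 × 0.5349^4 × 0.4651^1 = 0.190374
P(M+4) = 10 × 0.5349^3 × 0.4651^2 = 0.331063
P(M+6) = 10 × 0.5349^2 × 0.4651^3 = 0.287862
P(M+8) = 5 × 0.5349^1 × 0.4651^4 = 0.125149
P(M+10) = 0.4651^5 = 0.021764
The M+4 peak is largest (0.331063); scaling to 100 gives 13.23 : 57.50 : 100.00 : 86.95 : 37.80 : 6.57.

13.23 : 57.50 : 100.00 : 86.95 : 37.80 : 6.57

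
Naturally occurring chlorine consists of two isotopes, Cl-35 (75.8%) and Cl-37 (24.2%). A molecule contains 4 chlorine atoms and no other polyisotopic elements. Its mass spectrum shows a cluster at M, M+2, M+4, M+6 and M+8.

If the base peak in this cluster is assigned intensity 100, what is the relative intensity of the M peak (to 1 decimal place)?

Binomial terms of (0.758 + 0.242)^4: M 0.3301, M+2 0.4216, M+4 0.2019, M+6 0.0430, M+8 0.0034 → M+2 is the base peak.
P(M+2) = C(4,1) × 0.758^3 × 0.242^1 = 4 × 0.43551951 × 0.2420 = 0.421583 (base)
P(M) = C(4,0) × 0.758^4 × 0.242^0 = 1 × 0.33012379 × 1.0000 = 0.330124
Relative intensity = 0.330124 / 0.421583 × 100 = 78.3

78.3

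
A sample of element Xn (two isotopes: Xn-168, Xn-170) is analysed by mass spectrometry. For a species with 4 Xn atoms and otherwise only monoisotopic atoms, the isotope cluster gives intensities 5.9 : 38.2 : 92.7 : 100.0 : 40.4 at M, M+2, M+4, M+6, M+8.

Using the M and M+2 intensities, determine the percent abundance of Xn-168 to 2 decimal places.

Let p = fractional abundance of Xn-168. I(M+2)/I(M) = [C(4,1)·p^3·(1−p)] / p^4 = 4·(1−p)/p = 38.2/5.9 = 6.4746
(1−p)/p = 6.4746/4 = 1.6186  ⇒  p = 1/(1 + 1.6186) = 0.3819
Xn-168: 38.19%, Xn-170: 61.81%.

38.19%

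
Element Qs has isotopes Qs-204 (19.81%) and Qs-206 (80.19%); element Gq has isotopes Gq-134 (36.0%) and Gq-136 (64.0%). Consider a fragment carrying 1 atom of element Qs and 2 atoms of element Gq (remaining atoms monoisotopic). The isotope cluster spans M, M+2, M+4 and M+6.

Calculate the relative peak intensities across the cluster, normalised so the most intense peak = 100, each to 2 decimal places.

Element Qs pattern (n=1): 0.1981 : 0.8019
Element Gq pattern (n=2): 0.1296 : 0.4608 : 0.4096
Convolve the two distributions (both contribute in 2-u steps):
  M: 0.1981×0.1296 = 0.025674
  M+2: 0.1981×0.4608 + 0.8019×0.1296 = 0.195211
  M+4: 0.1981×0.4096 + 0.8019×0.4608 = 0.450657
  M+6: 0.8019×0.4096 = 0.328458
Scale to base peak (0.450657) = 100: 5.70 : 43.32 : 100.00 : 72.88

5.70 : 43.32 : 100.00 : 72.88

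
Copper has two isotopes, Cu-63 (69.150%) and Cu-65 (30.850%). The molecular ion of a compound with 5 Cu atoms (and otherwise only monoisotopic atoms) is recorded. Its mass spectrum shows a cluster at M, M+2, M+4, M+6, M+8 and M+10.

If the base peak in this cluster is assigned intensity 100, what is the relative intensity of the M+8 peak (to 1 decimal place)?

(0.69150 + 0.30850)^5 gives M 0.1581, M+2 0.3527, M+4 0.3147, M+6 0.1404, M+8 0.0313, M+10 0.0028; the largest is M+2.
P(M+2) = C(5,1) × 0.69150^4 × 0.30850^1 = 5 × 0.2286487 × 0.3085 = 0.352691 (base)
P(M+8) = C(5,4) × 0.69150^1 × 0.30850^4 = 5 × 0.6915 × 0.00905776 = 0.031317
Relative intensity = 0.031317 / 0.352691 × 100 = 8.9

8.9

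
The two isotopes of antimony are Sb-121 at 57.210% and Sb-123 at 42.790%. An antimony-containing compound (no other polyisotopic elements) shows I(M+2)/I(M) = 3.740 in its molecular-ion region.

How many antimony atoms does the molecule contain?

With n Sb atoms, P(M+2)/P(M) = C(n,1)·p^(n−1)q / p^n = n·q/p = n · 0.42790/0.57210.
n = 3.740 × 0.57210/0.42790 = 5.00 ≈ 5

5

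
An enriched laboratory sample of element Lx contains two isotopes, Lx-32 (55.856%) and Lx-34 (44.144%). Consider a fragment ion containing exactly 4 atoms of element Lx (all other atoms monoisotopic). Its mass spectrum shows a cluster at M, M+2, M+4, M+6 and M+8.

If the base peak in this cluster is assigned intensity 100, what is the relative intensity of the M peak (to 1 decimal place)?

Term probabilities: M 0.0973, M+2 0.3077, M+4 0.3648, M+6 0.1922, M+8 0.0380. Base peak = M+4.
P(M+4) = C(4,2) × 0.55856^2 × 0.44144^2 = 6 × 0.31198927 × 0.19486927 = 0.364783 (base)
P(M) = C(4,0) × 0.55856^4 × 0.44144^0 = 1 × 0.09733731 × 1.0000 = 0.097337
Relative intensity = 0.097337 / 0.364783 × 100 = 26.7

26.7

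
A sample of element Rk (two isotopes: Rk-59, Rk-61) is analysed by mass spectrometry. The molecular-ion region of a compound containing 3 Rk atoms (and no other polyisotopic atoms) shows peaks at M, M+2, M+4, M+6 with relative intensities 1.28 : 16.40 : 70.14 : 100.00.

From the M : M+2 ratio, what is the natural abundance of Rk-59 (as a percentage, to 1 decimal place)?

19.0%

Write p for the Rk-59 fraction. I(M+2)/I(M) = [C(3,1)·p^2·(1−p)] / p^3 = 3·(1−p)/p = 16.40/1.28 = 12.8125
(1−p)/p = 12.8125/3 = 4.2708  ⇒  p = 1/(1 + 4.2708) = 0.1897
Rk-59: 19.0%, Rk-61: 81.0%.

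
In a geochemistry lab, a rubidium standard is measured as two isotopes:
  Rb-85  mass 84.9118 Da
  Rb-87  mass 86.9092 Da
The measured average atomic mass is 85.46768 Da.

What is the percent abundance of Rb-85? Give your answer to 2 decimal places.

Writing the weighted mean with unknown fraction x of Rb-85:
84.9118·x + 86.9092·(1 − x) = 85.46768
(84.9118 − 86.9092)·x = 85.46768 − 86.9092
x = -1.44152 / -1.9974 = 0.72170 → 72.17% Rb-85, 27.83% Rb-87.

72.17%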